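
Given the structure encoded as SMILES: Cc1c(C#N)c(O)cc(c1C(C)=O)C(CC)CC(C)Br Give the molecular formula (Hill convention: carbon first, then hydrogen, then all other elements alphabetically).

Walk through each heavy atom and fill implicit hydrogens from standard valence (C 4, N 3, O 2, S 2, halogen 1); for lowercase aromatic atoms, an aromatic c carries 1 H when it has two neighbours and 0 H with three, and aromatic n carries 0 H:
  atom 1: C, bond orders sum to 1 (valence 4) → 3 H
  atom 2: aromatic c, 3 neighbours → 0 H
  atom 3: aromatic c, 3 neighbours → 0 H
  atom 4: C, bond orders sum to 4 (valence 4) → 0 H
  atom 5: N, bond orders sum to 3 (valence 3) → 0 H
  atom 6: aromatic c, 3 neighbours → 0 H
  atom 7: O, bond orders sum to 1 (valence 2) → 1 H
  atom 8: aromatic c, 2 neighbours → 1 H
  atom 9: aromatic c, 3 neighbours → 0 H
  atom 10: aromatic c, 3 neighbours → 0 H
  atom 11: C, bond orders sum to 4 (valence 4) → 0 H
  atom 12: C, bond orders sum to 1 (valence 4) → 3 H
  atom 13: O, bond orders sum to 2 (valence 2) → 0 H
  atom 14: C, bond orders sum to 3 (valence 4) → 1 H
  atom 15: C, bond orders sum to 2 (valence 4) → 2 H
  atom 16: C, bond orders sum to 1 (valence 4) → 3 H
  atom 17: C, bond orders sum to 2 (valence 4) → 2 H
  atom 18: C, bond orders sum to 3 (valence 4) → 1 H
  atom 19: C, bond orders sum to 1 (valence 4) → 3 H
  atom 20: Br (halogen, monovalent) → 0 H
Totals → C:16, H:20, Br:1, N:1, O:2.
In Hill order: C16H20BrNO2.

C16H20BrNO2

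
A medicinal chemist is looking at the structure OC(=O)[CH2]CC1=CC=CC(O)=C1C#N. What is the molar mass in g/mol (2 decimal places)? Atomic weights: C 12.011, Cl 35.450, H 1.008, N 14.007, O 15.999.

First, the molecular formula is C10H9NO3 (counting implicit H from valence).
  C: 10 × 12.011 = 120.110
  H: 9 × 1.008 = 9.072
  N: 1 × 14.007 = 14.007
  O: 3 × 15.999 = 47.997
Sum: 10×12.011 + 9×1.008 + 1×14.007 + 3×15.999 = 191.186 → 191.19 g/mol.

191.19 g/mol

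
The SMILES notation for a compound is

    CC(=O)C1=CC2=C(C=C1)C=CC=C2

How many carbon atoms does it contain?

12

Count every carbon token in the SMILES (each C, including those in ring-closure positions and inside branches).
Carbon count: 12.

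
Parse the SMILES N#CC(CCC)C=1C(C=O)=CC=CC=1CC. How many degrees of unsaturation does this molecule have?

7

Degree of unsaturation = (number of rings) + (number of π bonds).
Ring closures in the SMILES: 1.
π bonds: 4 double bonds (each 1 DoU), 1 triple bond (each 2 DoU) → 6 DoU from unsaturation.
Total DoU = 1 + 6 = 7.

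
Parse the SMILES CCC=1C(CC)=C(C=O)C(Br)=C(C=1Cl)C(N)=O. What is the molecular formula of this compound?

Walk through each heavy atom and fill implicit hydrogens from standard valence (C 4, N 3, O 2, S 2, halogen 1):
  atom 1: C, bond orders sum to 1 (valence 4) → 3 H
  atom 2: C, bond orders sum to 2 (valence 4) → 2 H
  atom 3: C, bond orders sum to 4 (valence 4) → 0 H
  atom 4: C, bond orders sum to 4 (valence 4) → 0 H
  atom 5: C, bond orders sum to 2 (valence 4) → 2 H
  atom 6: C, bond orders sum to 1 (valence 4) → 3 H
  atom 7: C, bond orders sum to 4 (valence 4) → 0 H
  atom 8: C, bond orders sum to 3 (valence 4) → 1 H
  atom 9: O, bond orders sum to 2 (valence 2) → 0 H
  atom 10: C, bond orders sum to 4 (valence 4) → 0 H
  atom 11: Br (halogen, monovalent) → 0 H
  atom 12: C, bond orders sum to 4 (valence 4) → 0 H
  atom 13: C, bond orders sum to 4 (valence 4) → 0 H
  atom 14: Cl (halogen, monovalent) → 0 H
  atom 15: C, bond orders sum to 4 (valence 4) → 0 H
  atom 16: N, bond orders sum to 1 (valence 3) → 2 H
  atom 17: O, bond orders sum to 2 (valence 2) → 0 H
Totals → C:12, H:13, Br:1, Cl:1, N:1, O:2.

C12H13BrClNO2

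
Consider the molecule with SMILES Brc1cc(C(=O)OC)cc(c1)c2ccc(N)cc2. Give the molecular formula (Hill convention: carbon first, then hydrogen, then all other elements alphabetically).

C14H12BrNO2

Walk through each heavy atom and fill implicit hydrogens from standard valence (C 4, N 3, O 2, S 2, halogen 1); for lowercase aromatic atoms, an aromatic c carries 1 H when it has two neighbours and 0 H with three, and aromatic n carries 0 H:
  atom 1: Br (halogen, monovalent) → 0 H
  atom 2: aromatic c, 3 neighbours → 0 H
  atom 3: aromatic c, 2 neighbours → 1 H
  atom 4: aromatic c, 3 neighbours → 0 H
  atom 5: C, bond orders sum to 4 (valence 4) → 0 H
  atom 6: O, bond orders sum to 2 (valence 2) → 0 H
  atom 7: O, bond orders sum to 2 (valence 2) → 0 H
  atom 8: C, bond orders sum to 1 (valence 4) → 3 H
  atom 9: aromatic c, 2 neighbours → 1 H
  atom 10: aromatic c, 3 neighbours → 0 H
  atom 11: aromatic c, 2 neighbours → 1 H
  atom 12: aromatic c, 3 neighbours → 0 H
  atom 13: aromatic c, 2 neighbours → 1 H
  atom 14: aromatic c, 2 neighbours → 1 H
  atom 15: aromatic c, 3 neighbours → 0 H
  atom 16: N, bond orders sum to 1 (valence 3) → 2 H
  atom 17: aromatic c, 2 neighbours → 1 H
  atom 18: aromatic c, 2 neighbours → 1 H
Totals → C:14, H:12, Br:1, N:1, O:2.
In Hill order: C14H12BrNO2.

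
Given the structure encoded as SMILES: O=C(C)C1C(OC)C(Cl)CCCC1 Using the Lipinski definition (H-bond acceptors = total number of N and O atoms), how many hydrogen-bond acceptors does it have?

N atoms: 0; O atoms: 2.
Lipinski HBA = 0 + 2 = 2.

2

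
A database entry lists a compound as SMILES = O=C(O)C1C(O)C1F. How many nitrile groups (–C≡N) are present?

Scan the SMILES for the nitrile motif — none present.
Groups that are present: 1 carboxylic acid, 1 hydroxyl.

0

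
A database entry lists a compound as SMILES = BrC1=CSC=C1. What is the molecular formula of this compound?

C4H3BrS

Walk through each heavy atom and fill implicit hydrogens from standard valence (C 4, N 3, O 2, S 2, halogen 1):
  atom 1: Br (halogen, monovalent) → 0 H
  atom 2: C, bond orders sum to 4 (valence 4) → 0 H
  atom 3: C, bond orders sum to 3 (valence 4) → 1 H
  atom 4: S, bond orders sum to 2 (valence 2) → 0 H
  atom 5: C, bond orders sum to 3 (valence 4) → 1 H
  atom 6: C, bond orders sum to 3 (valence 4) → 1 H
Totals → C:4, H:3, Br:1, S:1.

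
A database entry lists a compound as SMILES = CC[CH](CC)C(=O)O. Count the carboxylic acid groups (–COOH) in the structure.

1

The carboxylic acid motif appears at heavy-atom position 6 in the SMILES.
Carboxylic acid count: 1.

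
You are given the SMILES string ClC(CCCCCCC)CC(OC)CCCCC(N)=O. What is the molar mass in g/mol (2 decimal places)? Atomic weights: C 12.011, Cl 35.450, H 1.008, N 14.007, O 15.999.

305.89 g/mol

First, the molecular formula is C16H32ClNO2 (counting implicit H from valence).
  C: 16 × 12.011 = 192.176
  Cl: 1 × 35.450 = 35.450
  H: 32 × 1.008 = 32.256
  N: 1 × 14.007 = 14.007
  O: 2 × 15.999 = 31.998
Sum: 16×12.011 + 1×35.450 + 32×1.008 + 1×14.007 + 2×15.999 = 305.887 → 305.89 g/mol.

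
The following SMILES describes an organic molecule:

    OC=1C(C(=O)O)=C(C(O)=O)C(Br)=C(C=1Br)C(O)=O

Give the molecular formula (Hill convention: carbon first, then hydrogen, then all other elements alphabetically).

C9H4Br2O7

Walk through each heavy atom and fill implicit hydrogens from standard valence (C 4, N 3, O 2, S 2, halogen 1):
  atom 1: O, bond orders sum to 1 (valence 2) → 1 H
  atom 2: C, bond orders sum to 4 (valence 4) → 0 H
  atom 3: C, bond orders sum to 4 (valence 4) → 0 H
  atom 4: C, bond orders sum to 4 (valence 4) → 0 H
  atom 5: O, bond orders sum to 2 (valence 2) → 0 H
  atom 6: O, bond orders sum to 1 (valence 2) → 1 H
  atom 7: C, bond orders sum to 4 (valence 4) → 0 H
  atom 8: C, bond orders sum to 4 (valence 4) → 0 H
  atom 9: O, bond orders sum to 1 (valence 2) → 1 H
  atom 10: O, bond orders sum to 2 (valence 2) → 0 H
  atom 11: C, bond orders sum to 4 (valence 4) → 0 H
  atom 12: Br (halogen, monovalent) → 0 H
  atom 13: C, bond orders sum to 4 (valence 4) → 0 H
  atom 14: C, bond orders sum to 4 (valence 4) → 0 H
  atom 15: Br (halogen, monovalent) → 0 H
  atom 16: C, bond orders sum to 4 (valence 4) → 0 H
  atom 17: O, bond orders sum to 1 (valence 2) → 1 H
  atom 18: O, bond orders sum to 2 (valence 2) → 0 H
Totals → C:9, H:4, Br:2, O:7.
In Hill order: C9H4Br2O7.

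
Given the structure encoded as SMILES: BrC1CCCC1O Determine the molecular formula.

Walk through each heavy atom and fill implicit hydrogens from standard valence (C 4, N 3, O 2, S 2, halogen 1):
  atom 1: Br (halogen, monovalent) → 0 H
  atom 2: C, bond orders sum to 3 (valence 4) → 1 H
  atom 3: C, bond orders sum to 2 (valence 4) → 2 H
  atom 4: C, bond orders sum to 2 (valence 4) → 2 H
  atom 5: C, bond orders sum to 2 (valence 4) → 2 H
  atom 6: C, bond orders sum to 3 (valence 4) → 1 H
  atom 7: O, bond orders sum to 1 (valence 2) → 1 H
Totals → C:5, H:9, Br:1, O:1.

C5H9BrO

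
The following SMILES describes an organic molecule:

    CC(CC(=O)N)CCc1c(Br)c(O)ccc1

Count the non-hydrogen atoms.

16

Every atom symbol written in the SMILES (organic subset) is one heavy atom; implicit H are not written.
Heavy atoms by element → Br:1, C:12, N:1, O:2.
Total: 16.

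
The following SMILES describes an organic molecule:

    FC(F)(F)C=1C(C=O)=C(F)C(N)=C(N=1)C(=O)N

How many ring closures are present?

1

In SMILES, each pair of matching ring-closure digits denotes one ring-closing bond; the number of such bonds equals the number of independent rings.
Ring-closure bonds here: 1.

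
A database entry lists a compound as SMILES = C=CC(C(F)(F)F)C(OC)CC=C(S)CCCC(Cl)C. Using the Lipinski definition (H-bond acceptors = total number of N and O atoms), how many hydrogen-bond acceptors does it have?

N atoms: 0; O atoms: 1.
Lipinski HBA = 0 + 1 = 1.

1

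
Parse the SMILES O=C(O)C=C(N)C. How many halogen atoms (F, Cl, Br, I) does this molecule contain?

Scan the SMILES for the halogen motif — none present.
Groups that are present: 1 alkene, 1 carboxylic acid, 1 primary amine.

0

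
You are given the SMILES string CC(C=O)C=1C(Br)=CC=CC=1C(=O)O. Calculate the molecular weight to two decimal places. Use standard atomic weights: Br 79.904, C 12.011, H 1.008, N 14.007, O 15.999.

257.08 g/mol

First, the molecular formula is C10H9BrO3 (counting implicit H from valence).
  Br: 1 × 79.904 = 79.904
  C: 10 × 12.011 = 120.110
  H: 9 × 1.008 = 9.072
  O: 3 × 15.999 = 47.997
Sum: 1×79.904 + 10×12.011 + 9×1.008 + 3×15.999 = 257.083 → 257.08 g/mol.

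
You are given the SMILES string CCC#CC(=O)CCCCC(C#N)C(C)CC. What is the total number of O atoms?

1

Scan the SMILES for O atoms (remember two-letter symbols like Cl and Br are single atoms).
Oxygen count: 1.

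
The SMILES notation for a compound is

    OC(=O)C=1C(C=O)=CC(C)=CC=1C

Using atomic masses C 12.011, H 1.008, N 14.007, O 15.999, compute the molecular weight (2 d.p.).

First, the molecular formula is C10H10O3 (counting implicit H from valence).
  C: 10 × 12.011 = 120.110
  H: 10 × 1.008 = 10.080
  O: 3 × 15.999 = 47.997
Sum: 10×12.011 + 10×1.008 + 3×15.999 = 178.187 → 178.19 g/mol.

178.19 g/mol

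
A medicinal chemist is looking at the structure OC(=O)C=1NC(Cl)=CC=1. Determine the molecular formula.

Walk through each heavy atom and fill implicit hydrogens from standard valence (C 4, N 3, O 2, S 2, halogen 1):
  atom 1: O, bond orders sum to 1 (valence 2) → 1 H
  atom 2: C, bond orders sum to 4 (valence 4) → 0 H
  atom 3: O, bond orders sum to 2 (valence 2) → 0 H
  atom 4: C, bond orders sum to 4 (valence 4) → 0 H
  atom 5: N, bond orders sum to 2 (valence 3) → 1 H
  atom 6: C, bond orders sum to 4 (valence 4) → 0 H
  atom 7: Cl (halogen, monovalent) → 0 H
  atom 8: C, bond orders sum to 3 (valence 4) → 1 H
  atom 9: C, bond orders sum to 3 (valence 4) → 1 H
Totals → C:5, H:4, Cl:1, N:1, O:2.

C5H4ClNO2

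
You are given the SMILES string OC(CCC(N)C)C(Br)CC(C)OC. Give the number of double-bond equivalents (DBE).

0

Molecular formula: C10H22BrNO2.
DoU = (2C + 2 + N − H − X) / 2, where X is the halogen count and O/S are ignored.
    = (2·10 + 2 + 1 − 22 − 1) / 2 = 0 / 2 = 0.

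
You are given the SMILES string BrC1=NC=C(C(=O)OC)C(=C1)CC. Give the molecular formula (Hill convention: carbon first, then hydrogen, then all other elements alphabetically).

C9H10BrNO2

Walk through each heavy atom and fill implicit hydrogens from standard valence (C 4, N 3, O 2, S 2, halogen 1):
  atom 1: Br (halogen, monovalent) → 0 H
  atom 2: C, bond orders sum to 4 (valence 4) → 0 H
  atom 3: N, bond orders sum to 3 (valence 3) → 0 H
  atom 4: C, bond orders sum to 3 (valence 4) → 1 H
  atom 5: C, bond orders sum to 4 (valence 4) → 0 H
  atom 6: C, bond orders sum to 4 (valence 4) → 0 H
  atom 7: O, bond orders sum to 2 (valence 2) → 0 H
  atom 8: O, bond orders sum to 2 (valence 2) → 0 H
  atom 9: C, bond orders sum to 1 (valence 4) → 3 H
  atom 10: C, bond orders sum to 4 (valence 4) → 0 H
  atom 11: C, bond orders sum to 3 (valence 4) → 1 H
  atom 12: C, bond orders sum to 2 (valence 4) → 2 H
  atom 13: C, bond orders sum to 1 (valence 4) → 3 H
Totals → C:9, H:10, Br:1, N:1, O:2.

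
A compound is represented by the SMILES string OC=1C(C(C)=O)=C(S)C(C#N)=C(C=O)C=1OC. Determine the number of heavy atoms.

Every atom symbol written in the SMILES (organic subset) is one heavy atom; implicit H are not written.
Heavy atoms by element → C:11, N:1, O:4, S:1.
Total: 17.

17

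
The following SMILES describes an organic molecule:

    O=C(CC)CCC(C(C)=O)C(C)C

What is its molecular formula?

C11H20O2

Walk through each heavy atom and fill implicit hydrogens from standard valence (C 4, N 3, O 2, S 2, halogen 1):
  atom 1: O, bond orders sum to 2 (valence 2) → 0 H
  atom 2: C, bond orders sum to 4 (valence 4) → 0 H
  atom 3: C, bond orders sum to 2 (valence 4) → 2 H
  atom 4: C, bond orders sum to 1 (valence 4) → 3 H
  atom 5: C, bond orders sum to 2 (valence 4) → 2 H
  atom 6: C, bond orders sum to 2 (valence 4) → 2 H
  atom 7: C, bond orders sum to 3 (valence 4) → 1 H
  atom 8: C, bond orders sum to 4 (valence 4) → 0 H
  atom 9: C, bond orders sum to 1 (valence 4) → 3 H
  atom 10: O, bond orders sum to 2 (valence 2) → 0 H
  atom 11: C, bond orders sum to 3 (valence 4) → 1 H
  atom 12: C, bond orders sum to 1 (valence 4) → 3 H
  atom 13: C, bond orders sum to 1 (valence 4) → 3 H
Totals → C:11, H:20, O:2.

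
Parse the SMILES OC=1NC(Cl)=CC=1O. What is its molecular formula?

Walk through each heavy atom and fill implicit hydrogens from standard valence (C 4, N 3, O 2, S 2, halogen 1):
  atom 1: O, bond orders sum to 1 (valence 2) → 1 H
  atom 2: C, bond orders sum to 4 (valence 4) → 0 H
  atom 3: N, bond orders sum to 2 (valence 3) → 1 H
  atom 4: C, bond orders sum to 4 (valence 4) → 0 H
  atom 5: Cl (halogen, monovalent) → 0 H
  atom 6: C, bond orders sum to 3 (valence 4) → 1 H
  atom 7: C, bond orders sum to 4 (valence 4) → 0 H
  atom 8: O, bond orders sum to 1 (valence 2) → 1 H
Totals → C:4, H:4, Cl:1, N:1, O:2.
In Hill order: C4H4ClNO2.

C4H4ClNO2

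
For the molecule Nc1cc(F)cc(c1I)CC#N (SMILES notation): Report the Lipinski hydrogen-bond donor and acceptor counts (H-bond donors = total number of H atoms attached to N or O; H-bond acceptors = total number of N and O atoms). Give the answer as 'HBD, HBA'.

2, 2

Donors: find every N or O and count the H atoms it carries.
  atom 1 (N): bond orders sum to 1 → 2 H
  atom 12 (N): bond orders sum to 3 → 0 H
Lipinski HBD = 2.
Acceptors: N atoms = 2, O atoms = 0 → HBA = 2.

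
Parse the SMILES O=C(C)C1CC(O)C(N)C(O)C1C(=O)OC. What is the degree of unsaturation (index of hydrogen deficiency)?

3

Degree of unsaturation = (number of rings) + (number of π bonds).
Ring closures in the SMILES: 1.
π bonds: 2 double bonds (each 1 DoU) → 2 DoU from unsaturation.
Total DoU = 1 + 2 = 3.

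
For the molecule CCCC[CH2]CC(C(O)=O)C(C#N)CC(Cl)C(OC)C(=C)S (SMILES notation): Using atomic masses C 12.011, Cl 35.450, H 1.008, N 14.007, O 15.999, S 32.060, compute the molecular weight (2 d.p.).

First, the molecular formula is C16H26ClNO3S (counting implicit H from valence).
  C: 16 × 12.011 = 192.176
  Cl: 1 × 35.450 = 35.450
  H: 26 × 1.008 = 26.208
  N: 1 × 14.007 = 14.007
  O: 3 × 15.999 = 47.997
  S: 1 × 32.060 = 32.060
Sum: 16×12.011 + 1×35.450 + 26×1.008 + 1×14.007 + 3×15.999 + 1×32.060 = 347.898 → 347.90 g/mol.

347.90 g/mol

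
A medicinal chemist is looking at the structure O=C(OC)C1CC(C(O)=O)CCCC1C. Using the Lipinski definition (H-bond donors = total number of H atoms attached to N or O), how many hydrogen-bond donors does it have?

Donors: find every N or O and count the H atoms it carries.
  atom 1 (O): bond orders sum to 2 → 0 H
  atom 3 (O): bond orders sum to 2 → 0 H
  atom 9 (O): bond orders sum to 1 → 1 H
  atom 10 (O): bond orders sum to 2 → 0 H
Lipinski HBD = 1.

1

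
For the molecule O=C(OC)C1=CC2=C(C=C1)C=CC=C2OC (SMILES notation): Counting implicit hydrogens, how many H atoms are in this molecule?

Walk through each heavy atom and fill implicit hydrogens from standard valence (C 4, N 3, O 2, S 2, halogen 1):
  atom 1: O, bond orders sum to 2 (valence 2) → 0 H
  atom 2: C, bond orders sum to 4 (valence 4) → 0 H
  atom 3: O, bond orders sum to 2 (valence 2) → 0 H
  atom 4: C, bond orders sum to 1 (valence 4) → 3 H
  atom 5: C, bond orders sum to 4 (valence 4) → 0 H
  atom 6: C, bond orders sum to 3 (valence 4) → 1 H
  atom 7: C, bond orders sum to 4 (valence 4) → 0 H
  atom 8: C, bond orders sum to 4 (valence 4) → 0 H
  atom 9: C, bond orders sum to 3 (valence 4) → 1 H
  atom 10: C, bond orders sum to 3 (valence 4) → 1 H
  atom 11: C, bond orders sum to 3 (valence 4) → 1 H
  atom 12: C, bond orders sum to 3 (valence 4) → 1 H
  atom 13: C, bond orders sum to 3 (valence 4) → 1 H
  atom 14: C, bond orders sum to 4 (valence 4) → 0 H
  atom 15: O, bond orders sum to 2 (valence 2) → 0 H
  atom 16: C, bond orders sum to 1 (valence 4) → 3 H
Total hydrogens: 12.

12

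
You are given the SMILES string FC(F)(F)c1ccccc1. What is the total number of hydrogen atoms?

5

Walk through each heavy atom and fill implicit hydrogens from standard valence (C 4, N 3, O 2, S 2, halogen 1); for lowercase aromatic atoms, an aromatic c carries 1 H when it has two neighbours and 0 H with three, and aromatic n carries 0 H:
  atom 1: F (halogen, monovalent) → 0 H
  atom 2: C, bond orders sum to 4 (valence 4) → 0 H
  atom 3: F (halogen, monovalent) → 0 H
  atom 4: F (halogen, monovalent) → 0 H
  atom 5: aromatic c, 3 neighbours → 0 H
  atom 6: aromatic c, 2 neighbours → 1 H
  atom 7: aromatic c, 2 neighbours → 1 H
  atom 8: aromatic c, 2 neighbours → 1 H
  atom 9: aromatic c, 2 neighbours → 1 H
  atom 10: aromatic c, 2 neighbours → 1 H
Total hydrogens: 5.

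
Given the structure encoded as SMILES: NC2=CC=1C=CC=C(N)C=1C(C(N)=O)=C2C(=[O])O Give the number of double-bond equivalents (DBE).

9

Degree of unsaturation = (number of rings) + (number of π bonds).
Ring closures in the SMILES: 2.
π bonds: 7 double bonds (each 1 DoU) → 7 DoU from unsaturation.
Total DoU = 2 + 7 = 9.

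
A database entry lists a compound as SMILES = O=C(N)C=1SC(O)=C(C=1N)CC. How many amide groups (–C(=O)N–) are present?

The amide motif appears at heavy-atom position 2 in the SMILES.
Other groups present: 1 hydroxyl, 1 primary amine.
Amide count: 1.

1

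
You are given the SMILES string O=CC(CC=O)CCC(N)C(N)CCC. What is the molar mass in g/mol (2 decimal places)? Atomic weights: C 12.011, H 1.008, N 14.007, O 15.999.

214.31 g/mol

First, the molecular formula is C11H22N2O2 (counting implicit H from valence).
  C: 11 × 12.011 = 132.121
  H: 22 × 1.008 = 22.176
  N: 2 × 14.007 = 28.014
  O: 2 × 15.999 = 31.998
Sum: 11×12.011 + 22×1.008 + 2×14.007 + 2×15.999 = 214.309 → 214.31 g/mol.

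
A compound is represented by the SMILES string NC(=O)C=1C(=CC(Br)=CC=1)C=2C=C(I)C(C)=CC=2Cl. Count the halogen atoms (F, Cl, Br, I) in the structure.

3

Halogen atoms appear at heavy-atom positions 8, 14, 19 (1×Br, 1×Cl, 1×I).
Other groups present: 1 amide.
Halogen count: 3.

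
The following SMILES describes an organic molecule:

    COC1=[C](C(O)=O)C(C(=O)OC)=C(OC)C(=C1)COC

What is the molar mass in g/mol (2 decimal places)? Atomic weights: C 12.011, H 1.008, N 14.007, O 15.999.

First, the molecular formula is C13H16O7 (counting implicit H from valence).
  C: 13 × 12.011 = 156.143
  H: 16 × 1.008 = 16.128
  O: 7 × 15.999 = 111.993
Sum: 13×12.011 + 16×1.008 + 7×15.999 = 284.264 → 284.26 g/mol.

284.26 g/mol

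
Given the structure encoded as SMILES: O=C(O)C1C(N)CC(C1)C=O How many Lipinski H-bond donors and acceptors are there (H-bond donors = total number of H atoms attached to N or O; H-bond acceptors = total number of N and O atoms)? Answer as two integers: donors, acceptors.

3, 4

Donors: find every N or O and count the H atoms it carries.
  atom 1 (O): bond orders sum to 2 → 0 H
  atom 3 (O): bond orders sum to 1 → 1 H
  atom 6 (N): bond orders sum to 1 → 2 H
  atom 11 (O): bond orders sum to 2 → 0 H
Lipinski HBD = 3.
Acceptors: N atoms = 1, O atoms = 3 → HBA = 4.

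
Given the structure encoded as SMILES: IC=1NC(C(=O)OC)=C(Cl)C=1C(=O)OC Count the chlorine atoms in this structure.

1

Scan the SMILES for Cl atoms (remember two-letter symbols like Cl and Br are single atoms).
Chlorine count: 1.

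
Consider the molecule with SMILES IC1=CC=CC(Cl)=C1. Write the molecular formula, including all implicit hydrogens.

Walk through each heavy atom and fill implicit hydrogens from standard valence (C 4, N 3, O 2, S 2, halogen 1):
  atom 1: I (halogen, monovalent) → 0 H
  atom 2: C, bond orders sum to 4 (valence 4) → 0 H
  atom 3: C, bond orders sum to 3 (valence 4) → 1 H
  atom 4: C, bond orders sum to 3 (valence 4) → 1 H
  atom 5: C, bond orders sum to 3 (valence 4) → 1 H
  atom 6: C, bond orders sum to 4 (valence 4) → 0 H
  atom 7: Cl (halogen, monovalent) → 0 H
  atom 8: C, bond orders sum to 3 (valence 4) → 1 H
Totals → C:6, H:4, Cl:1, I:1.
In Hill order: C6H4ClI.

C6H4ClI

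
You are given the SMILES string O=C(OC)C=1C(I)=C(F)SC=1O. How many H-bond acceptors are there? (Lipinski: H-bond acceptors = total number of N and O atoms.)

N atoms: 0; O atoms: 3.
Lipinski HBA = 0 + 3 = 3.

3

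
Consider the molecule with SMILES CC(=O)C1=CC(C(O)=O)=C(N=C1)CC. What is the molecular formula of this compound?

Walk through each heavy atom and fill implicit hydrogens from standard valence (C 4, N 3, O 2, S 2, halogen 1):
  atom 1: C, bond orders sum to 1 (valence 4) → 3 H
  atom 2: C, bond orders sum to 4 (valence 4) → 0 H
  atom 3: O, bond orders sum to 2 (valence 2) → 0 H
  atom 4: C, bond orders sum to 4 (valence 4) → 0 H
  atom 5: C, bond orders sum to 3 (valence 4) → 1 H
  atom 6: C, bond orders sum to 4 (valence 4) → 0 H
  atom 7: C, bond orders sum to 4 (valence 4) → 0 H
  atom 8: O, bond orders sum to 1 (valence 2) → 1 H
  atom 9: O, bond orders sum to 2 (valence 2) → 0 H
  atom 10: C, bond orders sum to 4 (valence 4) → 0 H
  atom 11: N, bond orders sum to 3 (valence 3) → 0 H
  atom 12: C, bond orders sum to 3 (valence 4) → 1 H
  atom 13: C, bond orders sum to 2 (valence 4) → 2 H
  atom 14: C, bond orders sum to 1 (valence 4) → 3 H
Totals → C:10, H:11, N:1, O:3.
In Hill order: C10H11NO3.

C10H11NO3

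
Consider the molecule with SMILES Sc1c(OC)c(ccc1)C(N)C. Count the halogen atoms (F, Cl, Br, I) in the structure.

0

Scan the SMILES for the halogen motif — none present.
Groups that are present: 1 ether, 1 primary amine, 1 thiol.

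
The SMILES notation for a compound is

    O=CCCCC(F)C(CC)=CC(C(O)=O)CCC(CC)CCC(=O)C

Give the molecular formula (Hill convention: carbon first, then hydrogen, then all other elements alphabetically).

C20H33FO4

Walk through each heavy atom and fill implicit hydrogens from standard valence (C 4, N 3, O 2, S 2, halogen 1):
  atom 1: O, bond orders sum to 2 (valence 2) → 0 H
  atom 2: C, bond orders sum to 3 (valence 4) → 1 H
  atom 3: C, bond orders sum to 2 (valence 4) → 2 H
  atom 4: C, bond orders sum to 2 (valence 4) → 2 H
  atom 5: C, bond orders sum to 2 (valence 4) → 2 H
  atom 6: C, bond orders sum to 3 (valence 4) → 1 H
  atom 7: F (halogen, monovalent) → 0 H
  atom 8: C, bond orders sum to 4 (valence 4) → 0 H
  atom 9: C, bond orders sum to 2 (valence 4) → 2 H
  atom 10: C, bond orders sum to 1 (valence 4) → 3 H
  atom 11: C, bond orders sum to 3 (valence 4) → 1 H
  atom 12: C, bond orders sum to 3 (valence 4) → 1 H
  atom 13: C, bond orders sum to 4 (valence 4) → 0 H
  atom 14: O, bond orders sum to 1 (valence 2) → 1 H
  atom 15: O, bond orders sum to 2 (valence 2) → 0 H
  atom 16: C, bond orders sum to 2 (valence 4) → 2 H
  atom 17: C, bond orders sum to 2 (valence 4) → 2 H
  atom 18: C, bond orders sum to 3 (valence 4) → 1 H
  atom 19: C, bond orders sum to 2 (valence 4) → 2 H
  atom 20: C, bond orders sum to 1 (valence 4) → 3 H
  atom 21: C, bond orders sum to 2 (valence 4) → 2 H
  atom 22: C, bond orders sum to 2 (valence 4) → 2 H
  atom 23: C, bond orders sum to 4 (valence 4) → 0 H
  atom 24: O, bond orders sum to 2 (valence 2) → 0 H
  atom 25: C, bond orders sum to 1 (valence 4) → 3 H
Totals → C:20, H:33, F:1, O:4.
In Hill order: C20H33FO4.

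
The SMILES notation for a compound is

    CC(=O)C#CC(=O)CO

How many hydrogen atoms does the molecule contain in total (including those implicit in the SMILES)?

6

Walk through each heavy atom and fill implicit hydrogens from standard valence (C 4, N 3, O 2, S 2, halogen 1):
  atom 1: C, bond orders sum to 1 (valence 4) → 3 H
  atom 2: C, bond orders sum to 4 (valence 4) → 0 H
  atom 3: O, bond orders sum to 2 (valence 2) → 0 H
  atom 4: C, bond orders sum to 4 (valence 4) → 0 H
  atom 5: C, bond orders sum to 4 (valence 4) → 0 H
  atom 6: C, bond orders sum to 4 (valence 4) → 0 H
  atom 7: O, bond orders sum to 2 (valence 2) → 0 H
  atom 8: C, bond orders sum to 2 (valence 4) → 2 H
  atom 9: O, bond orders sum to 1 (valence 2) → 1 H
Total hydrogens: 6.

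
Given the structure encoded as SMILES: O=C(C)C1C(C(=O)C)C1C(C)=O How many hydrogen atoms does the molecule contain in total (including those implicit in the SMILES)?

12

Walk through each heavy atom and fill implicit hydrogens from standard valence (C 4, N 3, O 2, S 2, halogen 1):
  atom 1: O, bond orders sum to 2 (valence 2) → 0 H
  atom 2: C, bond orders sum to 4 (valence 4) → 0 H
  atom 3: C, bond orders sum to 1 (valence 4) → 3 H
  atom 4: C, bond orders sum to 3 (valence 4) → 1 H
  atom 5: C, bond orders sum to 3 (valence 4) → 1 H
  atom 6: C, bond orders sum to 4 (valence 4) → 0 H
  atom 7: O, bond orders sum to 2 (valence 2) → 0 H
  atom 8: C, bond orders sum to 1 (valence 4) → 3 H
  atom 9: C, bond orders sum to 3 (valence 4) → 1 H
  atom 10: C, bond orders sum to 4 (valence 4) → 0 H
  atom 11: C, bond orders sum to 1 (valence 4) → 3 H
  atom 12: O, bond orders sum to 2 (valence 2) → 0 H
Total hydrogens: 12.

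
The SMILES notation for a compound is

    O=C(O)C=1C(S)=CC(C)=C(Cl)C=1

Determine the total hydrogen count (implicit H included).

Walk through each heavy atom and fill implicit hydrogens from standard valence (C 4, N 3, O 2, S 2, halogen 1):
  atom 1: O, bond orders sum to 2 (valence 2) → 0 H
  atom 2: C, bond orders sum to 4 (valence 4) → 0 H
  atom 3: O, bond orders sum to 1 (valence 2) → 1 H
  atom 4: C, bond orders sum to 4 (valence 4) → 0 H
  atom 5: C, bond orders sum to 4 (valence 4) → 0 H
  atom 6: S, bond orders sum to 1 (valence 2) → 1 H
  atom 7: C, bond orders sum to 3 (valence 4) → 1 H
  atom 8: C, bond orders sum to 4 (valence 4) → 0 H
  atom 9: C, bond orders sum to 1 (valence 4) → 3 H
  atom 10: C, bond orders sum to 4 (valence 4) → 0 H
  atom 11: Cl (halogen, monovalent) → 0 H
  atom 12: C, bond orders sum to 3 (valence 4) → 1 H
Total hydrogens: 7.

7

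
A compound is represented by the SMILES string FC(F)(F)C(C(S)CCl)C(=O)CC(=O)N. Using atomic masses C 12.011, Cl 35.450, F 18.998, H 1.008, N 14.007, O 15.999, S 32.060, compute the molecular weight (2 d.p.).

263.66 g/mol

First, the molecular formula is C7H9ClF3NO2S (counting implicit H from valence).
  C: 7 × 12.011 = 84.077
  Cl: 1 × 35.450 = 35.450
  F: 3 × 18.998 = 56.994
  H: 9 × 1.008 = 9.072
  N: 1 × 14.007 = 14.007
  O: 2 × 15.999 = 31.998
  S: 1 × 32.060 = 32.060
Sum: 7×12.011 + 1×35.450 + 3×18.998 + 9×1.008 + 1×14.007 + 2×15.999 + 1×32.060 = 263.658 → 263.66 g/mol.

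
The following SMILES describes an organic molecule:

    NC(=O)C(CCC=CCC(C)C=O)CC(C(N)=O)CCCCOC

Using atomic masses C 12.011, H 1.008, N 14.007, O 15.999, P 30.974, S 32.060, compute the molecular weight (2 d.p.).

340.46 g/mol

First, the molecular formula is C18H32N2O4 (counting implicit H from valence).
  C: 18 × 12.011 = 216.198
  H: 32 × 1.008 = 32.256
  N: 2 × 14.007 = 28.014
  O: 4 × 15.999 = 63.996
Sum: 18×12.011 + 32×1.008 + 2×14.007 + 4×15.999 = 340.464 → 340.46 g/mol.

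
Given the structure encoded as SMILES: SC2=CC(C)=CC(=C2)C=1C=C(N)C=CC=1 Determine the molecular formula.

Walk through each heavy atom and fill implicit hydrogens from standard valence (C 4, N 3, O 2, S 2, halogen 1):
  atom 1: S, bond orders sum to 1 (valence 2) → 1 H
  atom 2: C, bond orders sum to 4 (valence 4) → 0 H
  atom 3: C, bond orders sum to 3 (valence 4) → 1 H
  atom 4: C, bond orders sum to 4 (valence 4) → 0 H
  atom 5: C, bond orders sum to 1 (valence 4) → 3 H
  atom 6: C, bond orders sum to 3 (valence 4) → 1 H
  atom 7: C, bond orders sum to 4 (valence 4) → 0 H
  atom 8: C, bond orders sum to 3 (valence 4) → 1 H
  atom 9: C, bond orders sum to 4 (valence 4) → 0 H
  atom 10: C, bond orders sum to 3 (valence 4) → 1 H
  atom 11: C, bond orders sum to 4 (valence 4) → 0 H
  atom 12: N, bond orders sum to 1 (valence 3) → 2 H
  atom 13: C, bond orders sum to 3 (valence 4) → 1 H
  atom 14: C, bond orders sum to 3 (valence 4) → 1 H
  atom 15: C, bond orders sum to 3 (valence 4) → 1 H
Totals → C:13, H:13, N:1, S:1.
In Hill order: C13H13NS.

C13H13NS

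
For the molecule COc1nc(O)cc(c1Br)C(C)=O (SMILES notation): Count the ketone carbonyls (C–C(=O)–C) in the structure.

The ketone motif appears at heavy-atom position 11 in the SMILES.
Other groups present: 1 ether, 1 hydroxyl.
Ketone count: 1.

1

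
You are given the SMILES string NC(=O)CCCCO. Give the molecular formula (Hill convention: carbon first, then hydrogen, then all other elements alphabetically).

C5H11NO2

Walk through each heavy atom and fill implicit hydrogens from standard valence (C 4, N 3, O 2, S 2, halogen 1):
  atom 1: N, bond orders sum to 1 (valence 3) → 2 H
  atom 2: C, bond orders sum to 4 (valence 4) → 0 H
  atom 3: O, bond orders sum to 2 (valence 2) → 0 H
  atom 4: C, bond orders sum to 2 (valence 4) → 2 H
  atom 5: C, bond orders sum to 2 (valence 4) → 2 H
  atom 6: C, bond orders sum to 2 (valence 4) → 2 H
  atom 7: C, bond orders sum to 2 (valence 4) → 2 H
  atom 8: O, bond orders sum to 1 (valence 2) → 1 H
Totals → C:5, H:11, N:1, O:2.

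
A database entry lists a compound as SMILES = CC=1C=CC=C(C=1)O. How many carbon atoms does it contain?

Count every carbon token in the SMILES (each C, including those in ring-closure positions and inside branches).
Carbon count: 7.

7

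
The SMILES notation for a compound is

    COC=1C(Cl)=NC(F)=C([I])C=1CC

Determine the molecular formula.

Walk through each heavy atom and fill implicit hydrogens from standard valence (C 4, N 3, O 2, S 2, halogen 1):
  atom 1: C, bond orders sum to 1 (valence 4) → 3 H
  atom 2: O, bond orders sum to 2 (valence 2) → 0 H
  atom 3: C, bond orders sum to 4 (valence 4) → 0 H
  atom 4: C, bond orders sum to 4 (valence 4) → 0 H
  atom 5: Cl (halogen, monovalent) → 0 H
  atom 6: N, bond orders sum to 3 (valence 3) → 0 H
  atom 7: C, bond orders sum to 4 (valence 4) → 0 H
  atom 8: F (halogen, monovalent) → 0 H
  atom 9: C, bond orders sum to 4 (valence 4) → 0 H
  atom 10: I with explicit H count 0
  atom 11: C, bond orders sum to 4 (valence 4) → 0 H
  atom 12: C, bond orders sum to 2 (valence 4) → 2 H
  atom 13: C, bond orders sum to 1 (valence 4) → 3 H
Totals → C:8, H:8, Cl:1, F:1, I:1, N:1, O:1.

C8H8ClFINO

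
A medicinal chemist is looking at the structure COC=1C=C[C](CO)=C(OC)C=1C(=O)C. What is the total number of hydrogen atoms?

14

Walk through each heavy atom and fill implicit hydrogens from standard valence (C 4, N 3, O 2, S 2, halogen 1):
  atom 1: C, bond orders sum to 1 (valence 4) → 3 H
  atom 2: O, bond orders sum to 2 (valence 2) → 0 H
  atom 3: C, bond orders sum to 4 (valence 4) → 0 H
  atom 4: C, bond orders sum to 3 (valence 4) → 1 H
  atom 5: C, bond orders sum to 3 (valence 4) → 1 H
  atom 6: C with explicit H count 0
  atom 7: C, bond orders sum to 2 (valence 4) → 2 H
  atom 8: O, bond orders sum to 1 (valence 2) → 1 H
  atom 9: C, bond orders sum to 4 (valence 4) → 0 H
  atom 10: O, bond orders sum to 2 (valence 2) → 0 H
  atom 11: C, bond orders sum to 1 (valence 4) → 3 H
  atom 12: C, bond orders sum to 4 (valence 4) → 0 H
  atom 13: C, bond orders sum to 4 (valence 4) → 0 H
  atom 14: O, bond orders sum to 2 (valence 2) → 0 H
  atom 15: C, bond orders sum to 1 (valence 4) → 3 H
Total hydrogens: 14.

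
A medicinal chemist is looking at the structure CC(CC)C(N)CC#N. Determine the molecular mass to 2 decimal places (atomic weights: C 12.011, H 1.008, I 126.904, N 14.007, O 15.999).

126.20 g/mol

First, the molecular formula is C7H14N2 (counting implicit H from valence).
  C: 7 × 12.011 = 84.077
  H: 14 × 1.008 = 14.112
  N: 2 × 14.007 = 28.014
Sum: 7×12.011 + 14×1.008 + 2×14.007 = 126.203 → 126.20 g/mol.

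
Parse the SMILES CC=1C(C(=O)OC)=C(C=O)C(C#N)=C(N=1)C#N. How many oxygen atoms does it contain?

3

Scan the SMILES for O atoms (remember two-letter symbols like Cl and Br are single atoms).
Oxygen count: 3.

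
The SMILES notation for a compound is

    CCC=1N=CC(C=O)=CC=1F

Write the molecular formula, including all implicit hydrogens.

Walk through each heavy atom and fill implicit hydrogens from standard valence (C 4, N 3, O 2, S 2, halogen 1):
  atom 1: C, bond orders sum to 1 (valence 4) → 3 H
  atom 2: C, bond orders sum to 2 (valence 4) → 2 H
  atom 3: C, bond orders sum to 4 (valence 4) → 0 H
  atom 4: N, bond orders sum to 3 (valence 3) → 0 H
  atom 5: C, bond orders sum to 3 (valence 4) → 1 H
  atom 6: C, bond orders sum to 4 (valence 4) → 0 H
  atom 7: C, bond orders sum to 3 (valence 4) → 1 H
  atom 8: O, bond orders sum to 2 (valence 2) → 0 H
  atom 9: C, bond orders sum to 3 (valence 4) → 1 H
  atom 10: C, bond orders sum to 4 (valence 4) → 0 H
  atom 11: F (halogen, monovalent) → 0 H
Totals → C:8, H:8, F:1, N:1, O:1.
In Hill order: C8H8FNO.

C8H8FNO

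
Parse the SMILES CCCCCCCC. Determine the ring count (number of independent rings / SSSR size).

0

In SMILES, each pair of matching ring-closure digits denotes one ring-closing bond; the number of such bonds equals the number of independent rings.
Ring-closure bonds here: 0.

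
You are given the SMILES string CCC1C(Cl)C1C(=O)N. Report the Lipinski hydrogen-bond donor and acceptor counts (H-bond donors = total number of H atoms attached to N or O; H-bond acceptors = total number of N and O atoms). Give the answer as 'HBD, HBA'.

Donors: find every N or O and count the H atoms it carries.
  atom 8 (O): bond orders sum to 2 → 0 H
  atom 9 (N): bond orders sum to 1 → 2 H
Lipinski HBD = 2.
Acceptors: N atoms = 1, O atoms = 1 → HBA = 2.

2, 2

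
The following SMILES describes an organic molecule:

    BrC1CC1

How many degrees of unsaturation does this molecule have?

Degree of unsaturation = (number of rings) + (number of π bonds).
Ring closures in the SMILES: 1.
π bonds: none → 0 DoU from unsaturation.
Total DoU = 1 + 0 = 1.

1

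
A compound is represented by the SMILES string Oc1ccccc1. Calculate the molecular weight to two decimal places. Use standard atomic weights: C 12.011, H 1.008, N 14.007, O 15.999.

First, the molecular formula is C6H6O (counting implicit H from valence).
  C: 6 × 12.011 = 72.066
  H: 6 × 1.008 = 6.048
  O: 1 × 15.999 = 15.999
Sum: 6×12.011 + 6×1.008 + 1×15.999 = 94.113 → 94.11 g/mol.

94.11 g/mol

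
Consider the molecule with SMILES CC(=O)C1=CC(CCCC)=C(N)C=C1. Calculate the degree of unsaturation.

5

Degree of unsaturation = (number of rings) + (number of π bonds).
Ring closures in the SMILES: 1.
π bonds: 4 double bonds (each 1 DoU) → 4 DoU from unsaturation.
Total DoU = 1 + 4 = 5.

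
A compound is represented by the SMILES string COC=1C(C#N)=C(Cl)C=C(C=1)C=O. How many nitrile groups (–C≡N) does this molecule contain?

The nitrile motif appears at heavy-atom position 5 in the SMILES.
Other groups present: 1 aldehyde, 1 ether.
Nitrile count: 1.

1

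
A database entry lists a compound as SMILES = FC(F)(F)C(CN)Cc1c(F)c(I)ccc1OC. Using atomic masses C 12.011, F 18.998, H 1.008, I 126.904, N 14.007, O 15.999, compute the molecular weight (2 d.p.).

First, the molecular formula is C11H12F4INO (counting implicit H from valence).
  C: 11 × 12.011 = 132.121
  F: 4 × 18.998 = 75.992
  H: 12 × 1.008 = 12.096
  I: 1 × 126.904 = 126.904
  N: 1 × 14.007 = 14.007
  O: 1 × 15.999 = 15.999
Sum: 11×12.011 + 4×18.998 + 12×1.008 + 1×126.904 + 1×14.007 + 1×15.999 = 377.119 → 377.12 g/mol.

377.12 g/mol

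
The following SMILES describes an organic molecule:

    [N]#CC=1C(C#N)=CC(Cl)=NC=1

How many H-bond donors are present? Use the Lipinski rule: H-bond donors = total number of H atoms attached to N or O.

0

Donors: find every N or O and count the H atoms it carries.
  atom 1 (N): bond orders sum to 3 → 0 H
  atom 6 (N): bond orders sum to 3 → 0 H
  atom 10 (N): bond orders sum to 3 → 0 H
Lipinski HBD = 0.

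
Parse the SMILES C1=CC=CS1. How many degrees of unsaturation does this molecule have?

Degree of unsaturation = (number of rings) + (number of π bonds).
Ring closures in the SMILES: 1.
π bonds: 2 double bonds (each 1 DoU) → 2 DoU from unsaturation.
Total DoU = 1 + 2 = 3.

3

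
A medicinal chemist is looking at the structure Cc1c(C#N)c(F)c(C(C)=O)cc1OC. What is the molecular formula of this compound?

Walk through each heavy atom and fill implicit hydrogens from standard valence (C 4, N 3, O 2, S 2, halogen 1); for lowercase aromatic atoms, an aromatic c carries 1 H when it has two neighbours and 0 H with three, and aromatic n carries 0 H:
  atom 1: C, bond orders sum to 1 (valence 4) → 3 H
  atom 2: aromatic c, 3 neighbours → 0 H
  atom 3: aromatic c, 3 neighbours → 0 H
  atom 4: C, bond orders sum to 4 (valence 4) → 0 H
  atom 5: N, bond orders sum to 3 (valence 3) → 0 H
  atom 6: aromatic c, 3 neighbours → 0 H
  atom 7: F (halogen, monovalent) → 0 H
  atom 8: aromatic c, 3 neighbours → 0 H
  atom 9: C, bond orders sum to 4 (valence 4) → 0 H
  atom 10: C, bond orders sum to 1 (valence 4) → 3 H
  atom 11: O, bond orders sum to 2 (valence 2) → 0 H
  atom 12: aromatic c, 2 neighbours → 1 H
  atom 13: aromatic c, 3 neighbours → 0 H
  atom 14: O, bond orders sum to 2 (valence 2) → 0 H
  atom 15: C, bond orders sum to 1 (valence 4) → 3 H
Totals → C:11, H:10, F:1, N:1, O:2.

C11H10FNO2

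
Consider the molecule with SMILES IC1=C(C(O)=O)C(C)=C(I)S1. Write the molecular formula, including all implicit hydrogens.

Walk through each heavy atom and fill implicit hydrogens from standard valence (C 4, N 3, O 2, S 2, halogen 1):
  atom 1: I (halogen, monovalent) → 0 H
  atom 2: C, bond orders sum to 4 (valence 4) → 0 H
  atom 3: C, bond orders sum to 4 (valence 4) → 0 H
  atom 4: C, bond orders sum to 4 (valence 4) → 0 H
  atom 5: O, bond orders sum to 1 (valence 2) → 1 H
  atom 6: O, bond orders sum to 2 (valence 2) → 0 H
  atom 7: C, bond orders sum to 4 (valence 4) → 0 H
  atom 8: C, bond orders sum to 1 (valence 4) → 3 H
  atom 9: C, bond orders sum to 4 (valence 4) → 0 H
  atom 10: I (halogen, monovalent) → 0 H
  atom 11: S, bond orders sum to 2 (valence 2) → 0 H
Totals → C:6, H:4, I:2, O:2, S:1.

C6H4I2O2S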